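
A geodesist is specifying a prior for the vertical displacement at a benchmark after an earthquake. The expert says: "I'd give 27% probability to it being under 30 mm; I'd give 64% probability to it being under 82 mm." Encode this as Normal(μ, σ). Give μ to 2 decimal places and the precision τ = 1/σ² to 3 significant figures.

μ = 62.81, τ = 0.000349

For Normal(μ,σ), the p-quantile is μ + z_p·σ. Here z_{0.27} = -0.6128, z_{0.64} = 0.3585.
So 30 = μ − 0.6128σ and 82 = μ + 0.3585σ.
Subtracting: σ = (82 − 30)/(0.3585 − (-0.6128)) = 53.54.
Then μ = 30 − (-0.6128)·53.54 = 62.81.
Precision τ = 1/σ² = 1/53.54² = 0.000349.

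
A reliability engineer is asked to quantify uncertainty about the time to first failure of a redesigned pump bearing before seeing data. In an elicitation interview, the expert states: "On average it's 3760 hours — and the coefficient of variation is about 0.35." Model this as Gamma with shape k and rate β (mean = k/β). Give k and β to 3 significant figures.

For Gamma(k, rate β): mean = k/β, variance = k/β², so CV = 1/√k.
CV = 0.35, hence k = 1/CV² = 8.16.
Then β = k/mean = 8.16/3760 = 0.00217.

k ≈ 8.16, β ≈ 0.00217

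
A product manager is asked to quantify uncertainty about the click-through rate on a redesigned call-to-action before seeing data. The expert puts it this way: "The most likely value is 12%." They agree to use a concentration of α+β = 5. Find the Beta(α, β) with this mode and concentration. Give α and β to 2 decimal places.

For α,β > 1 the Beta mode is (α−1)/(α+β−2). With α+β = 5, the mode is (α−1)/3.
Set (α−1)/3 = 0.12 → α = 1 + 0.12·3 = 1.36.
β = 5 − α = 3.64.

α = 1.36, β = 3.64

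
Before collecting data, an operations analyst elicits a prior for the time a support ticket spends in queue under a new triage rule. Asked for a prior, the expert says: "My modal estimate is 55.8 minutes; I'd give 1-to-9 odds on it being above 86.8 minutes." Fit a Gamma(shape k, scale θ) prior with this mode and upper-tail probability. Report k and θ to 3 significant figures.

Gamma(k,θ) with k>1 has mode (k−1)θ, so θ = 55.8/(k−1).
Need P(X < 86.8) = 0.9 with θ tied to k this way. Start at k = 2, θ = 55.8: P(X<86.8) ≈ 0.461.
Too low — raise k to concentrate. Iterating converges to k ≈ 10.6.
Then θ = 55.8/(10.6−1) ≈ 5.82.

k ≈ 10.6, θ ≈ 5.82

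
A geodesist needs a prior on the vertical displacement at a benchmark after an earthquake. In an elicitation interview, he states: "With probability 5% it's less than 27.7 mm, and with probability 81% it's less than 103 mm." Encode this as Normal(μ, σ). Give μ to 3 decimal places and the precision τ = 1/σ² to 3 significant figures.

The p-quantile of Normal(μ,σ) is μ + z_p·σ, with z_{0.05} = -1.645 and z_{0.81} = 0.8779.
Eliminate σ: μ = (z₂·x₁ − z₁·x₂)/(z₂ − z₁) = (0.8779·27.7 − (-1.645)·103)/2.523 = 76.796.
Then σ = (x₂ − x₁)/(z₂ − z₁) = (103 − 27.7)/2.523 = 29.848.
Precision τ = 1/σ² = 1/29.85² = 0.00112.

μ = 76.796, τ = 0.00112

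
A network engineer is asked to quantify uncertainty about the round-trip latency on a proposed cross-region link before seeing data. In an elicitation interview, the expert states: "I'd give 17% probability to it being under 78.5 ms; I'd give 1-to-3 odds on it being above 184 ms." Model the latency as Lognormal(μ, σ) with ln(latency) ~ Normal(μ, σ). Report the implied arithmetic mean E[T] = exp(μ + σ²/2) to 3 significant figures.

E[T] ≈ 148 ms

If T ~ Lognormal(μ,σ) then ln T ~ Normal(μ,σ), so the p-quantile of ln T is μ + z_p·σ.
ln(78.5) = 4.363 and ln(184) = 5.215; z_{0.17} = -0.9542, z_{0.75} = 0.6745.
σ = (5.215 − 4.363)/(0.6745 − (-0.9542)) = 0.523.
μ = 4.363 − (-0.9542)·0.523 = 4.862.
E[T] = exp(μ + σ²/2) = exp(4.862 + 0.1368) = 148 ms.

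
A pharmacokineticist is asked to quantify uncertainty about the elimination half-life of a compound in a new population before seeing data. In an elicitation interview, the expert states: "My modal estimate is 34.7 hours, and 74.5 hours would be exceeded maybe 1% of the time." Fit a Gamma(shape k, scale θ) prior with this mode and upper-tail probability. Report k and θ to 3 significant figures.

Gamma(k,θ) with k>1 has mode (k−1)θ, so θ = 34.7/(k−1).
Need P(X < 74.5) = 0.99 with θ tied to k this way. Start at k = 2, θ = 34.7: P(X<74.5) ≈ 0.632.
Too low — raise k to concentrate. Iterating converges to k ≈ 9.3.
Then θ = 34.7/(9.3−1) ≈ 4.18.

k ≈ 9.3, θ ≈ 4.18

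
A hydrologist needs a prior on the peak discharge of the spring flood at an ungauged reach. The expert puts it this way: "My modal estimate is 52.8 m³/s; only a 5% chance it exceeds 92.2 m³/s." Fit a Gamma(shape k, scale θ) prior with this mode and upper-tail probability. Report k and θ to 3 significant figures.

Gamma(k,θ) with k>1 has mode (k−1)θ, so θ = 52.8/(k−1).
Need P(X < 92.2) = 0.95 with θ tied to k this way. Start at k = 2, θ = 52.8: P(X<92.2) ≈ 0.521.
Too low — raise k to concentrate. Iterating converges to k ≈ 9.98.
Then θ = 52.8/(9.98−1) ≈ 5.88.

k ≈ 9.98, θ ≈ 5.88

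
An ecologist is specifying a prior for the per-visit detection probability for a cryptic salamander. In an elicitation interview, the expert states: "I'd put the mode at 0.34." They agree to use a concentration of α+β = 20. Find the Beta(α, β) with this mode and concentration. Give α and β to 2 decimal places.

α = 7.12, β = 12.88

For α,β > 1 the Beta mode is (α−1)/(α+β−2). With α+β = 20, the mode is (α−1)/18.
Set (α−1)/18 = 0.34 → α = 1 + 0.34·18 = 7.12.
β = 20 − α = 12.88.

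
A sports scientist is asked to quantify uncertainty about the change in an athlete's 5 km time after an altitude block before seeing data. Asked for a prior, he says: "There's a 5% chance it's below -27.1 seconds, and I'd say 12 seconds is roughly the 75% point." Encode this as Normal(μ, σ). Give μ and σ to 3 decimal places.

For Normal(μ,σ), the p-quantile is μ + z_p·σ. Here z_{0.05} = -1.645, z_{0.75} = 0.6745.
So -27.1 = μ − 1.645σ and 12 = μ + 0.6745σ.
Subtracting: σ = (12 − -27.1)/(0.6745 − (-1.645)) = 16.858.
Then μ = -27.1 − (-1.645)·16.858 = 0.629.

μ = 0.629, σ = 16.858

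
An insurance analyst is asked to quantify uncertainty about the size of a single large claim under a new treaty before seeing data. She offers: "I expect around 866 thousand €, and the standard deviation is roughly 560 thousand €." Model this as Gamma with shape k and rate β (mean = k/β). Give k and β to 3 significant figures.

For Gamma(k, rate β): mean = k/β, variance = k/β², so CV = 1/√k.
CV = SD/mean = 560/866 = 0.6467, hence k = 1/CV² = 2.39.
Then β = k/mean = 2.39/866 = 0.00276.

k ≈ 2.39, β ≈ 0.00276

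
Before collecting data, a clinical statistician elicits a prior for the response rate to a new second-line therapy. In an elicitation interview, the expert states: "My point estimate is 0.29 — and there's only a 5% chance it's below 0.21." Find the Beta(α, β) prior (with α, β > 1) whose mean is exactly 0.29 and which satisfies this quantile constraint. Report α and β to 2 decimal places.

α ≈ 23.13, β ≈ 56.64

With mean 0.29 fixed, write α = 0.29s, β = 0.71s where s = α+β.
Need P(θ < 0.21) = 0.05 under Beta(0.29s, 0.71s). Normal approximation: (q−m)/√(m(1−m)/s) ≈ z_{0.05} = -1.64, so s ≈ 0.29·0.71·(-1.64)²/(0.21−0.29)² = 87.0.
At s = 87.0: P(θ<0.21) ≈ 0.043. Adjusting to match 0.05 gives s ≈ 79.77.
So α = 0.29·79.77 ≈ 23.13, β = 0.71·79.77 ≈ 56.64.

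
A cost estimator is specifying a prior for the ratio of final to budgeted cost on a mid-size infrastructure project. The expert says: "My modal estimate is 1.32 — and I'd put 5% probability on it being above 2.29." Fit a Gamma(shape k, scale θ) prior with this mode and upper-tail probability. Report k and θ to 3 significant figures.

k ≈ 10.2, θ ≈ 0.144

Gamma(k,θ) with k>1 has mode (k−1)θ, so θ = 1.32/(k−1).
Need P(X < 2.29) = 0.95 with θ tied to k this way. Start at k = 2, θ = 1.32: P(X<2.29) ≈ 0.517.
Too low — raise k to concentrate. Iterating converges to k ≈ 10.2.
Then θ = 1.32/(10.2−1) ≈ 0.144.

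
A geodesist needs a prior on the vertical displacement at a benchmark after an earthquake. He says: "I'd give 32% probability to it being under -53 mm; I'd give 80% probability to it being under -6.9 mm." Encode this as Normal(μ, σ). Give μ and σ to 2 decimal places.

μ = -36.53, σ = 35.21

For Normal(μ,σ), the p-quantile is μ + z_p·σ. Here z_{0.32} = -0.4677, z_{0.8} = 0.8416.
So -53 = μ − 0.4677σ and -6.9 = μ + 0.8416σ.
Subtracting: σ = (-6.9 − -53)/(0.8416 − (-0.4677)) = 35.21.
Then μ = -53 − (-0.4677)·35.21 = -36.53.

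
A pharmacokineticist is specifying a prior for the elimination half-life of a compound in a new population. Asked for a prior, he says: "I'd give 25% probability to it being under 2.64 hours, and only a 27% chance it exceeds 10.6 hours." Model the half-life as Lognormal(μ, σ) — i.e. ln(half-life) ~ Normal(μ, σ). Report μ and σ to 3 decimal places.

If T ~ Lognormal(μ,σ) then ln T ~ Normal(μ,σ), so the p-quantile of ln T is μ + z_p·σ.
ln(2.64) = 0.9708 and ln(10.6) = 2.361; z_{0.25} = -0.6745, z_{0.73} = 0.6128.
σ = (2.361 − 0.9708)/(0.6128 − (-0.6745)) = 1.080.
μ = 0.9708 − (-0.6745)·1.080 = 1.699.

μ ≈ 1.699, σ ≈ 1.080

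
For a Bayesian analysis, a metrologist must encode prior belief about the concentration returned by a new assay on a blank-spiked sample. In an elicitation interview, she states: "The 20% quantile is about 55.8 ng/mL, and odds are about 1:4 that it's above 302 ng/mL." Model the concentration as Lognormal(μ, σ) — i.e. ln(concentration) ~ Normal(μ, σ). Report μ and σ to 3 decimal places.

μ ≈ 4.866, σ ≈ 1.003

If T ~ Lognormal(μ,σ) then ln T ~ Normal(μ,σ), so the p-quantile of ln T is μ + z_p·σ.
ln(55.8) = 4.022 and ln(302) = 5.71; z_{0.2} = -0.8416, z_{0.8} = 0.8416.
σ = (5.71 − 4.022)/(0.8416 − (-0.8416)) = 1.003.
μ = 4.022 − (-0.8416)·1.003 = 4.866.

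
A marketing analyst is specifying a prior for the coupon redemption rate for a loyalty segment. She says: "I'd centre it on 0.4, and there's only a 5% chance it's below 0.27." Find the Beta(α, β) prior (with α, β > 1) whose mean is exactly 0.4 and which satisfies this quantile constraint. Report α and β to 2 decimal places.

α ≈ 14.26, β ≈ 21.40

With mean 0.4 fixed, write α = 0.4s, β = 0.6s where s = α+β.
Need P(θ < 0.27) = 0.05 under Beta(0.4s, 0.6s). Normal approximation: (q−m)/√(m(1−m)/s) ≈ z_{0.05} = -1.64, so s ≈ 0.4·0.6·(-1.64)²/(0.27−0.4)² = 38.4.
At s = 38.4: P(θ<0.27) ≈ 0.044. Adjusting to match 0.05 gives s ≈ 35.66.
So α = 0.4·35.66 ≈ 14.26, β = 0.6·35.66 ≈ 21.40.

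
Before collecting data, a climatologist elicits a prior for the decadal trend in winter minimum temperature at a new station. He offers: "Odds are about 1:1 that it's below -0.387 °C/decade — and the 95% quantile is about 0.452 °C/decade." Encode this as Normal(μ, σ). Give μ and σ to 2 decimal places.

μ = -0.39, σ = 0.51

For Normal(μ,σ), the p-quantile is μ + z_p·σ. Here z_{0.5} = 0, z_{0.95} = 1.645.
So -0.387 = μ + 0σ and 0.452 = μ + 1.645σ.
Subtracting: σ = (0.452 − -0.387)/(1.645 − (0)) = 0.51.
Then μ = -0.387 − (0)·0.51 = -0.39.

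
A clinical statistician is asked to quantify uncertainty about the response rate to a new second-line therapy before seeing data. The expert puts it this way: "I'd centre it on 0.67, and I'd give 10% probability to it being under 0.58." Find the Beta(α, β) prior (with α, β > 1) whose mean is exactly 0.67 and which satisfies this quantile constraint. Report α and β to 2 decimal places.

α ≈ 30.83, β ≈ 15.18

With mean 0.67 fixed, write α = 0.67s, β = 0.33s where s = α+β.
Need P(θ < 0.58) = 0.1 under Beta(0.67s, 0.33s). Normal approximation: (q−m)/√(m(1−m)/s) ≈ z_{0.1} = -1.28, so s ≈ 0.67·0.33·(-1.28)²/(0.58−0.67)² = 44.8.
At s = 44.8: P(θ<0.58) ≈ 0.103. Adjusting to match 0.1 gives s ≈ 46.01.
So α = 0.67·46.01 ≈ 30.83, β = 0.33·46.01 ≈ 15.18.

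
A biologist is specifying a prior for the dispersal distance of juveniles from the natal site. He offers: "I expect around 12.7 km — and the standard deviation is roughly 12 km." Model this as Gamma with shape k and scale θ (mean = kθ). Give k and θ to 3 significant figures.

For Gamma(k, scale θ): mean = kθ, variance = kθ², so CV = 1/√k.
CV = SD/mean = 12/12.7 = 0.9449, hence k = 1/CV² = 1.12.
Then θ = mean/k = 12.7/1.12 = 11.3.

k ≈ 1.12, θ ≈ 11.3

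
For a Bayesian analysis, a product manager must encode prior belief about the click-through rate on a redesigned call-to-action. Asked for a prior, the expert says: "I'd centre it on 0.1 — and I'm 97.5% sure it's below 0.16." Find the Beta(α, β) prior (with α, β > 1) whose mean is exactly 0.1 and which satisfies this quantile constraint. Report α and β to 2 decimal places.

α ≈ 11.77, β ≈ 105.94

With mean 0.1 fixed, write α = 0.1s, β = 0.9s where s = α+β.
Need P(θ < 0.16) = 0.975 under Beta(0.1s, 0.9s). Normal approximation: (q−m)/√(m(1−m)/s) ≈ z_{0.975} = 1.96, so s ≈ 0.1·0.9·(1.96)²/(0.16−0.1)² = 96.0.
At s = 96.0: P(θ<0.16) ≈ 0.963. Adjusting to match 0.975 gives s ≈ 117.72.
So α = 0.1·117.72 ≈ 11.77, β = 0.9·117.72 ≈ 105.94.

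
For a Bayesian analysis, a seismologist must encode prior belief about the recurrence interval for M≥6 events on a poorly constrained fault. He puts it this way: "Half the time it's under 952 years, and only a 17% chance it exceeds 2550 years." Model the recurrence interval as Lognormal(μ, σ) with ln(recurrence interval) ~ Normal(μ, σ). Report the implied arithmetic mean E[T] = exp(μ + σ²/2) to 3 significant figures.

E[T] ≈ 1620 years

If T ~ Lognormal(μ,σ) then ln T ~ Normal(μ,σ), so the p-quantile of ln T is μ + z_p·σ.
ln(952) = 6.859 and ln(2550) = 7.844; z_{0.5} = 0, z_{0.83} = 0.9542.
σ = (7.844 − 6.859)/(0.9542 − (0)) = 1.033.
μ = 6.859 − (0)·1.033 = 6.859.
E[T] = exp(μ + σ²/2) = exp(6.859 + 0.5331) = 1620 years.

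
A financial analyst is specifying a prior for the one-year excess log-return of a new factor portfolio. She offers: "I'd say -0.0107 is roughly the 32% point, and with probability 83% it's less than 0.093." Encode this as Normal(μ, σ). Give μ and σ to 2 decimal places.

μ = 0.02, σ = 0.07

For Normal(μ,σ), the p-quantile is μ + z_p·σ. Here z_{0.32} = -0.4677, z_{0.83} = 0.9542.
So -0.0107 = μ − 0.4677σ and 0.093 = μ + 0.9542σ.
Subtracting: σ = (0.093 − -0.0107)/(0.9542 − (-0.4677)) = 0.07.
Then μ = -0.0107 − (-0.4677)·0.07 = 0.02.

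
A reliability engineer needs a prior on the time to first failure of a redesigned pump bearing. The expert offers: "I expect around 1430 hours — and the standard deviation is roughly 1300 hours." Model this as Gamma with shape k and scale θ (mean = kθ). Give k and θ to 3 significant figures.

For Gamma(k, scale θ): mean = kθ, variance = kθ², so CV = 1/√k.
CV = SD/mean = 1300/1430 = 0.9091, hence k = 1/CV² = 1.21.
Then θ = mean/k = 1430/1.21 = 1180.

k ≈ 1.21, θ ≈ 1180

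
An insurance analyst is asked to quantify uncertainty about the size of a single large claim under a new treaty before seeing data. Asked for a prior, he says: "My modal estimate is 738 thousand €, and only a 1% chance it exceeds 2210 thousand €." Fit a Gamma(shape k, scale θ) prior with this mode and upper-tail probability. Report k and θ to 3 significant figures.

Gamma(k,θ) with k>1 has mode (k−1)θ, so θ = 738/(k−1).
Need P(X < 2210) = 0.99 with θ tied to k this way. Start at k = 2, θ = 738: P(X<2210) ≈ 0.800.
Too low — raise k to concentrate. Iterating converges to k ≈ 4.74.
Then θ = 738/(4.74−1) ≈ 197.

k ≈ 4.74, θ ≈ 197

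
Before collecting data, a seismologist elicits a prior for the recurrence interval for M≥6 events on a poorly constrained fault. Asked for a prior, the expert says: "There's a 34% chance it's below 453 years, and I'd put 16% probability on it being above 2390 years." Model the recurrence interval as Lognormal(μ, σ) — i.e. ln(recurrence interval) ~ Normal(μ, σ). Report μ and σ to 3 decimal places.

μ ≈ 6.603, σ ≈ 1.182

If T ~ Lognormal(μ,σ) then ln T ~ Normal(μ,σ), so the p-quantile of ln T is μ + z_p·σ.
ln(453) = 6.116 and ln(2390) = 7.779; z_{0.34} = -0.4125, z_{0.84} = 0.9945.
σ = (7.779 − 6.116)/(0.9945 − (-0.4125)) = 1.182.
μ = 6.116 − (-0.4125)·1.182 = 6.603.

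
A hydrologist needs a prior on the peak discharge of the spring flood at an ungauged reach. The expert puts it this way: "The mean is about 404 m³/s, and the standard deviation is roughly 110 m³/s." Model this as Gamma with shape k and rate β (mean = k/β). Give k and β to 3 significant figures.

k ≈ 13.5, β ≈ 0.0334

For Gamma(k, rate β): mean = k/β, variance = k/β², so CV = 1/√k.
CV = SD/mean = 110/404 = 0.2723, hence k = 1/CV² = 13.5.
Then β = k/mean = 13.5/404 = 0.0334.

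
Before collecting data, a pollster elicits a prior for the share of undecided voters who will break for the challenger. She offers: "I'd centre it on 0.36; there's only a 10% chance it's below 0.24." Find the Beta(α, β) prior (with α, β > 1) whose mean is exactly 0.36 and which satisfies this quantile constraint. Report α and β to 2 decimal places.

With mean 0.36 fixed, write α = 0.36s, β = 0.64s where s = α+β.
Need P(θ < 0.24) = 0.1 under Beta(0.36s, 0.64s). Normal approximation: (q−m)/√(m(1−m)/s) ≈ z_{0.1} = -1.28, so s ≈ 0.36·0.64·(-1.28)²/(0.24−0.36)² = 26.3.
At s = 26.3: P(θ<0.24) ≈ 0.093. Adjusting to match 0.1 gives s ≈ 24.75.
So α = 0.36·24.75 ≈ 8.91, β = 0.64·24.75 ≈ 15.84.

α ≈ 8.91, β ≈ 15.84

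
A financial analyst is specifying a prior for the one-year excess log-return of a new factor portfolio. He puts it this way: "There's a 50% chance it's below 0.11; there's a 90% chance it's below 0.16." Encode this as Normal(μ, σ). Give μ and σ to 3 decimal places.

For Normal(μ,σ), the p-quantile is μ + z_p·σ. Here z_{0.5} = 0, z_{0.9} = 1.282.
So 0.11 = μ + 0σ and 0.16 = μ + 1.282σ.
Subtracting: σ = (0.16 − 0.11)/(1.282 − (0)) = 0.039.
Then μ = 0.11 − (0)·0.039 = 0.110.

μ = 0.110, σ = 0.039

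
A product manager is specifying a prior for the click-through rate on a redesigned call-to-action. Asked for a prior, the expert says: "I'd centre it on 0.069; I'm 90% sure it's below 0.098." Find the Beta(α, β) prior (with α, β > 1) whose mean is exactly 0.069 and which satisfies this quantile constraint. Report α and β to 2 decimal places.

With mean 0.069 fixed, write α = 0.069s, β = 0.931s where s = α+β.
Need P(θ < 0.098) = 0.9 under Beta(0.069s, 0.931s). Normal approximation: (q−m)/√(m(1−m)/s) ≈ z_{0.9} = 1.28, so s ≈ 0.069·0.931·(1.28)²/(0.098−0.069)² = 125.5.
At s = 125.5: P(θ<0.098) ≈ 0.893. Adjusting to match 0.9 gives s ≈ 134.49.
So α = 0.069·134.49 ≈ 9.28, β = 0.931·134.49 ≈ 125.21.

α ≈ 9.28, β ≈ 125.21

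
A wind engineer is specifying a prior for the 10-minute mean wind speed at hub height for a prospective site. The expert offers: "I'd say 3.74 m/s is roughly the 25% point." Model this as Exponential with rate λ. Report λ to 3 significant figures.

λ ≈ 0.0769

P(T < 3.74) = 1 − e^(−λ·3.74) = 0.25, so λ = −ln(1−0.25)/3.74 = −ln(0.75)/3.74 = 0.0769.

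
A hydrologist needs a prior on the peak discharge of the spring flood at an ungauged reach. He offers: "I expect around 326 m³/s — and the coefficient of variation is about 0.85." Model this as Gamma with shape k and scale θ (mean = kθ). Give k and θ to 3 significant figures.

For Gamma(k, scale θ): mean = kθ, variance = kθ², so CV = 1/√k.
CV = 0.85, hence k = 1/CV² = 1.38.
Then θ = mean/k = 326/1.38 = 236.

k ≈ 1.38, θ ≈ 236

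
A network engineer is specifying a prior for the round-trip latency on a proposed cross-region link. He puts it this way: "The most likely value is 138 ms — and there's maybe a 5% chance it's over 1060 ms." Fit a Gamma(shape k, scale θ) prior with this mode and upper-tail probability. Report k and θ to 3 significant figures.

k ≈ 1.51, θ ≈ 270

Gamma(k,θ) with k>1 has mode (k−1)θ, so θ = 138/(k−1).
Need P(X < 1060) = 0.95 with θ tied to k this way. Start at k = 2, θ = 138: P(X<1060) ≈ 0.996.
Too high — lower k to spread out. Iterating converges to k ≈ 1.51.
Then θ = 138/(1.51−1) ≈ 270.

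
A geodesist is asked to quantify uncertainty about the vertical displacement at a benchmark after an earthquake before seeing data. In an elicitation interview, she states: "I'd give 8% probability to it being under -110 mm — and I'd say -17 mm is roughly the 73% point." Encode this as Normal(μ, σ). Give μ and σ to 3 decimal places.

The p-quantile of Normal(μ,σ) is μ + z_p·σ, with z_{0.08} = -1.405 and z_{0.73} = 0.6128.
Eliminate σ: μ = (z₂·x₁ − z₁·x₂)/(z₂ − z₁) = (0.6128·-110 − (-1.405)·-17)/2.018 = -45.243.
Then σ = (x₂ − x₁)/(z₂ − z₁) = (-17 − -110)/2.018 = 46.088.

μ = -45.243, σ = 46.088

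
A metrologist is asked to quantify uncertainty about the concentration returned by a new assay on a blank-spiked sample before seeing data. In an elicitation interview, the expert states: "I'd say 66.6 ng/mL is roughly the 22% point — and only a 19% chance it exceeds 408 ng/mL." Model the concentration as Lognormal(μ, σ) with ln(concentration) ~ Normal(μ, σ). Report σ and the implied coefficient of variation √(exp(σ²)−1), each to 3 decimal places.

If T ~ Lognormal(μ,σ) then ln T ~ Normal(μ,σ), so the p-quantile of ln T is μ + z_p·σ.
ln(66.6) = 4.199 and ln(408) = 6.011; z_{0.22} = -0.7722, z_{0.81} = 0.8779.
σ = (6.011 − 4.199)/(0.8779 − (-0.7722)) = 1.098.
μ = 4.199 − (-0.7722)·1.098 = 5.047.
CV = √(exp(σ²)−1) = √(exp(1.2066)−1) = 1.530.

σ ≈ 1.098, CV ≈ 1.530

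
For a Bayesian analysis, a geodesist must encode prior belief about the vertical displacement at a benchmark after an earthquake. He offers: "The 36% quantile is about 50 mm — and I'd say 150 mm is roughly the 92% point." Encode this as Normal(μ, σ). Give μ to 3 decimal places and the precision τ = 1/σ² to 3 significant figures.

μ = 70.326, τ = 0.000311

The p-quantile of Normal(μ,σ) is μ + z_p·σ, with z_{0.36} = -0.3585 and z_{0.92} = 1.405.
Eliminate σ: μ = (z₂·x₁ − z₁·x₂)/(z₂ − z₁) = (1.405·50 − (-0.3585)·150)/1.764 = 70.326.
Then σ = (x₂ − x₁)/(z₂ − z₁) = (150 − 50)/1.764 = 56.704.
Precision τ = 1/σ² = 1/56.7² = 0.000311.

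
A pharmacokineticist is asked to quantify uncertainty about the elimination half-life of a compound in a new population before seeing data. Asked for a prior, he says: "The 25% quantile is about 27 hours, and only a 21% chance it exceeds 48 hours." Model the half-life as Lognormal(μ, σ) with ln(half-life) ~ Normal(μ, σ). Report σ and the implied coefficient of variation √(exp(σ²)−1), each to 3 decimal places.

If T ~ Lognormal(μ,σ) then ln T ~ Normal(μ,σ), so the p-quantile of ln T is μ + z_p·σ.
ln(27) = 3.296 and ln(48) = 3.871; z_{0.25} = -0.6745, z_{0.79} = 0.8064.
σ = (3.871 − 3.296)/(0.8064 − (-0.6745)) = 0.389.
μ = 3.296 − (-0.6745)·0.389 = 3.558.
CV = √(exp(σ²)−1) = √(exp(0.1509)−1) = 0.404.

σ ≈ 0.389, CV ≈ 0.404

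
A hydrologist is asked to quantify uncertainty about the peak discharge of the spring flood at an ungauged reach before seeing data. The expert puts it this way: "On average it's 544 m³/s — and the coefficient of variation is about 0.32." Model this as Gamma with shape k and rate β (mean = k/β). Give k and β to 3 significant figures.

For Gamma(k, rate β): mean = k/β, variance = k/β², so CV = 1/√k.
CV = 0.32, hence k = 1/CV² = 9.77.
Then β = k/mean = 9.77/544 = 0.018.

k ≈ 9.77, β ≈ 0.018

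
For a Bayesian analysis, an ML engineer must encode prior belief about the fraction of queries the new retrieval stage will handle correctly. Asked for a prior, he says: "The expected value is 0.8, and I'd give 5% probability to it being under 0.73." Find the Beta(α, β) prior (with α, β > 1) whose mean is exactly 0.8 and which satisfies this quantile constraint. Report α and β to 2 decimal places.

With mean 0.8 fixed, write α = 0.8s, β = 0.2s where s = α+β.
Need P(θ < 0.73) = 0.05 under Beta(0.8s, 0.2s). Normal approximation: (q−m)/√(m(1−m)/s) ≈ z_{0.05} = -1.64, so s ≈ 0.8·0.2·(-1.64)²/(0.73−0.8)² = 88.3.
At s = 88.3: P(θ<0.73) ≈ 0.057. Adjusting to match 0.05 gives s ≈ 96.62.
So α = 0.8·96.62 ≈ 77.30, β = 0.2·96.62 ≈ 19.32.

α ≈ 77.30, β ≈ 19.32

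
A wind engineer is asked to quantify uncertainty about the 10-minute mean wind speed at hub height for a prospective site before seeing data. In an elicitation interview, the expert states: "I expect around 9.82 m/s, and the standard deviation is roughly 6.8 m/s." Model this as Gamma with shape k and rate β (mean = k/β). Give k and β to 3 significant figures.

k ≈ 2.09, β ≈ 0.212

For Gamma(k, rate β): mean = k/β, variance = k/β², so CV = 1/√k.
CV = SD/mean = 6.8/9.82 = 0.6925, hence k = 1/CV² = 2.09.
Then β = k/mean = 2.09/9.82 = 0.212.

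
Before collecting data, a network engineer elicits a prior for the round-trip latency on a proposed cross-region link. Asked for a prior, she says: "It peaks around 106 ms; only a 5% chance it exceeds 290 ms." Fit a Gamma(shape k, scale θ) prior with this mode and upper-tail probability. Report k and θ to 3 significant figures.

Gamma(k,θ) with k>1 has mode (k−1)θ, so θ = 106/(k−1).
Need P(X < 290) = 0.95 with θ tied to k this way. Start at k = 2, θ = 106: P(X<290) ≈ 0.758.
Too low — raise k to concentrate. Iterating converges to k ≈ 3.65.
Then θ = 106/(3.65−1) ≈ 40.

k ≈ 3.65, θ ≈ 40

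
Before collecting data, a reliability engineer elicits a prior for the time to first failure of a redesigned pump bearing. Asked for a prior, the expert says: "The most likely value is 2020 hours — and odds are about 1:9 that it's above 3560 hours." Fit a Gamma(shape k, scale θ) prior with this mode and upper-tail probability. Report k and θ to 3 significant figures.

k ≈ 6.92, θ ≈ 341

Gamma(k,θ) with k>1 has mode (k−1)θ, so θ = 2020/(k−1).
Need P(X < 3560) = 0.9 with θ tied to k this way. Start at k = 2, θ = 2020: P(X<3560) ≈ 0.526.
Too low — raise k to concentrate. Iterating converges to k ≈ 6.92.
Then θ = 2020/(6.92−1) ≈ 341.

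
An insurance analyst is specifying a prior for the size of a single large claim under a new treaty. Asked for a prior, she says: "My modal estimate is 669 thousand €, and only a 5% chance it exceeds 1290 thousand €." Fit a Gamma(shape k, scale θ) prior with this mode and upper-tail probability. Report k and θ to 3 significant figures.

k ≈ 7.44, θ ≈ 104

Gamma(k,θ) with k>1 has mode (k−1)θ, so θ = 669/(k−1).
Need P(X < 1290) = 0.95 with θ tied to k this way. Start at k = 2, θ = 669: P(X<1290) ≈ 0.574.
Too low — raise k to concentrate. Iterating converges to k ≈ 7.44.
Then θ = 669/(7.44−1) ≈ 104.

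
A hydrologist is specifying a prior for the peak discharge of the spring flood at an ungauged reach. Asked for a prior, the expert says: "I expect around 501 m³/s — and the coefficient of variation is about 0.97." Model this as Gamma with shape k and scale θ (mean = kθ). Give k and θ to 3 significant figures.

k ≈ 1.06, θ ≈ 471

For Gamma(k, scale θ): mean = kθ, variance = kθ², so CV = 1/√k.
CV = 0.97, hence k = 1/CV² = 1.06.
Then θ = mean/k = 501/1.06 = 471.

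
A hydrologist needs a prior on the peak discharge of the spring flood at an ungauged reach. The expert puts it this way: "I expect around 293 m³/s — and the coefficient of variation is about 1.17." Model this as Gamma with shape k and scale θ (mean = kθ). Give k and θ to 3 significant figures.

k ≈ 0.731, θ ≈ 401

For Gamma(k, scale θ): mean = kθ, variance = kθ², so CV = 1/√k.
CV = 1.17, hence k = 1/CV² = 0.731.
Then θ = mean/k = 293/0.731 = 401.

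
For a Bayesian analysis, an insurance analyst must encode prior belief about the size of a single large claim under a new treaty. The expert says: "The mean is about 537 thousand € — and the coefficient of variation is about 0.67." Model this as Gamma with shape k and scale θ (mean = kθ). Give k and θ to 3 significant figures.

For Gamma(k, scale θ): mean = kθ, variance = kθ², so CV = 1/√k.
CV = 0.67, hence k = 1/CV² = 2.23.
Then θ = mean/k = 537/2.23 = 241.

k ≈ 2.23, θ ≈ 241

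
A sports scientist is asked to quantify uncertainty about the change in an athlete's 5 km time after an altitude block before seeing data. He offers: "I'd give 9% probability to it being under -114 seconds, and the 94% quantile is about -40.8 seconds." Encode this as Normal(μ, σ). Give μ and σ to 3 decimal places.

μ = -80.105, σ = 25.280

For Normal(μ,σ), the p-quantile is μ + z_p·σ. Here z_{0.09} = -1.341, z_{0.94} = 1.555.
So -114 = μ − 1.341σ and -40.8 = μ + 1.555σ.
Subtracting: σ = (-40.8 − -114)/(1.555 − (-1.341)) = 25.280.
Then μ = -114 − (-1.341)·25.280 = -80.105.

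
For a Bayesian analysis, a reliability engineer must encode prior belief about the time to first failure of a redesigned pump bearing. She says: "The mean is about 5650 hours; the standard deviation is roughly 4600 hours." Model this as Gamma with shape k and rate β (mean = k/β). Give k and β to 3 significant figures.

k ≈ 1.51, β ≈ 0.000267

For Gamma(k, rate β): mean = k/β, variance = k/β², so CV = 1/√k.
CV = SD/mean = 4600/5650 = 0.8142, hence k = 1/CV² = 1.51.
Then β = k/mean = 1.51/5650 = 0.000267.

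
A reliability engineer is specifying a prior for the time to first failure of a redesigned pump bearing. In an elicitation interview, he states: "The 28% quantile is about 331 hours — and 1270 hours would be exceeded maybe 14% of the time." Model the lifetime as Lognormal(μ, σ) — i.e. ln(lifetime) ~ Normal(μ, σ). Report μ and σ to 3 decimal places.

If T ~ Lognormal(μ,σ) then ln T ~ Normal(μ,σ), so the p-quantile of ln T is μ + z_p·σ.
ln(331) = 5.802 and ln(1270) = 7.147; z_{0.28} = -0.5828, z_{0.86} = 1.08.
σ = (7.147 − 5.802)/(1.08 − (-0.5828)) = 0.808.
μ = 5.802 − (-0.5828)·0.808 = 6.273.

μ ≈ 6.273, σ ≈ 0.808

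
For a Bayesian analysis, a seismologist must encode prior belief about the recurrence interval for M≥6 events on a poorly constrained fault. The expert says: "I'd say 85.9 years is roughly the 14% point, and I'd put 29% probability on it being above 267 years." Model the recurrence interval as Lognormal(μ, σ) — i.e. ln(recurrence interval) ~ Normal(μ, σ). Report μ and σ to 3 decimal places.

If T ~ Lognormal(μ,σ) then ln T ~ Normal(μ,σ), so the p-quantile of ln T is μ + z_p·σ.
ln(85.9) = 4.453 and ln(267) = 5.587; z_{0.14} = -1.08, z_{0.71} = 0.5534.
σ = (5.587 − 4.453)/(0.5534 − (-1.08)) = 0.694.
μ = 4.453 − (-1.08)·0.694 = 5.203.

μ ≈ 5.203, σ ≈ 0.694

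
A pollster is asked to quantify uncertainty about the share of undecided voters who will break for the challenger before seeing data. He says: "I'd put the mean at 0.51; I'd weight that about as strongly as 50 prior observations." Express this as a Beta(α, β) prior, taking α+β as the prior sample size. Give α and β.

α = 25.5, β = 24.5

Under the effective-sample-size interpretation, Beta(α, β) has prior mean α/(α+β) and prior sample size α+β.
So α+β = 50 and α/(α+β) = 0.51, giving α = 0.51·50 = 25.5 and β = 50 − 25.5 = 24.5.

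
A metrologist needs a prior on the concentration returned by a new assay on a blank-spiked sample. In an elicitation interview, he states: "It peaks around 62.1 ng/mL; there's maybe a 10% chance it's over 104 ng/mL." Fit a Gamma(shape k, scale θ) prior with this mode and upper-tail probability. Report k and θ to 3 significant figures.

Gamma(k,θ) with k>1 has mode (k−1)θ, so θ = 62.1/(k−1).
Need P(X < 104) = 0.9 with θ tied to k this way. Start at k = 2, θ = 62.1: P(X<104) ≈ 0.499.
Too low — raise k to concentrate. Iterating converges to k ≈ 8.11.
Then θ = 62.1/(8.11−1) ≈ 8.74.

k ≈ 8.11, θ ≈ 8.74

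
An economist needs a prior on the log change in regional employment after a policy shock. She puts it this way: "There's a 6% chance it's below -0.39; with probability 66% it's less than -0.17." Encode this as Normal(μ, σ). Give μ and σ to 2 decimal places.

μ = -0.22, σ = 0.11

For Normal(μ,σ), the p-quantile is μ + z_p·σ. Here z_{0.06} = -1.555, z_{0.66} = 0.4125.
So -0.39 = μ − 1.555σ and -0.17 = μ + 0.4125σ.
Subtracting: σ = (-0.17 − -0.39)/(0.4125 − (-1.555)) = 0.11.
Then μ = -0.39 − (-1.555)·0.11 = -0.22.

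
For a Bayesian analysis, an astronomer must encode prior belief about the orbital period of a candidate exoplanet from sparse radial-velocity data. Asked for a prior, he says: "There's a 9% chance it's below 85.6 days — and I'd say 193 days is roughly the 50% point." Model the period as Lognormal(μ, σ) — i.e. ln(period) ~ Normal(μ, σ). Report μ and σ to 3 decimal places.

If T ~ Lognormal(μ,σ) then ln T ~ Normal(μ,σ), so the p-quantile of ln T is μ + z_p·σ.
ln(85.6) = 4.45 and ln(193) = 5.263; z_{0.09} = -1.341, z_{0.5} = 0.
σ = (5.263 − 4.45)/(0 − (-1.341)) = 0.606.
μ = 4.45 − (-1.341)·0.606 = 5.263.

μ ≈ 5.263, σ ≈ 0.606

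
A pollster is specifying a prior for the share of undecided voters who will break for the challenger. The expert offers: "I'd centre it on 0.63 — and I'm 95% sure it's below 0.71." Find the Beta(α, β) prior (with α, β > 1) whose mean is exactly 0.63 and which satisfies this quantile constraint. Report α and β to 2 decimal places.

α ≈ 59.11, β ≈ 34.71

With mean 0.63 fixed, write α = 0.63s, β = 0.37s where s = α+β.
Need P(θ < 0.71) = 0.95 under Beta(0.63s, 0.37s). Normal approximation: (q−m)/√(m(1−m)/s) ≈ z_{0.95} = 1.64, so s ≈ 0.63·0.37·(1.64)²/(0.71−0.63)² = 98.5.
At s = 98.5: P(θ<0.71) ≈ 0.954. Adjusting to match 0.95 gives s ≈ 93.82.
So α = 0.63·93.82 ≈ 59.11, β = 0.37·93.82 ≈ 34.71.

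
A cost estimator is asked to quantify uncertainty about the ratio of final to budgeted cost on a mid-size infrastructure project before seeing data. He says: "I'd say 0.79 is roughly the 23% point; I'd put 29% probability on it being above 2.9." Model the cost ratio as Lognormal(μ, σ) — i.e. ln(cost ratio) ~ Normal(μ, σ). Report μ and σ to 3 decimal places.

If T ~ Lognormal(μ,σ) then ln T ~ Normal(μ,σ), so the p-quantile of ln T is μ + z_p·σ.
ln(0.79) = -0.2357 and ln(2.9) = 1.065; z_{0.23} = -0.7388, z_{0.71} = 0.5534.
σ = (1.065 − -0.2357)/(0.5534 − (-0.7388)) = 1.006.
μ = -0.2357 − (-0.7388)·1.006 = 0.508.

μ ≈ 0.508, σ ≈ 1.006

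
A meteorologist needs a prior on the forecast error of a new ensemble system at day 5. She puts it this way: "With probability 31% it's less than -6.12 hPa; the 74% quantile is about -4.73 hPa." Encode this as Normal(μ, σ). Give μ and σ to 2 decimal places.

μ = -5.51, σ = 1.22

For Normal(μ,σ), the p-quantile is μ + z_p·σ. Here z_{0.31} = -0.4959, z_{0.74} = 0.6433.
So -6.12 = μ − 0.4959σ and -4.73 = μ + 0.6433σ.
Subtracting: σ = (-4.73 − -6.12)/(0.6433 − (-0.4959)) = 1.22.
Then μ = -6.12 − (-0.4959)·1.22 = -5.51.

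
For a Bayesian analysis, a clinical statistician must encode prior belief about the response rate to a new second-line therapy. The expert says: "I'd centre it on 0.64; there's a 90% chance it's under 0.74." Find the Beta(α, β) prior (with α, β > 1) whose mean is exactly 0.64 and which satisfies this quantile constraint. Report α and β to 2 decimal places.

α ≈ 23.12, β ≈ 13.01

With mean 0.64 fixed, write α = 0.64s, β = 0.36s where s = α+β.
Need P(θ < 0.74) = 0.9 under Beta(0.64s, 0.36s). Normal approximation: (q−m)/√(m(1−m)/s) ≈ z_{0.9} = 1.28, so s ≈ 0.64·0.36·(1.28)²/(0.74−0.64)² = 37.8.
At s = 37.8: P(θ<0.74) ≈ 0.905. Adjusting to match 0.9 gives s ≈ 36.13.
So α = 0.64·36.13 ≈ 23.12, β = 0.36·36.13 ≈ 13.01.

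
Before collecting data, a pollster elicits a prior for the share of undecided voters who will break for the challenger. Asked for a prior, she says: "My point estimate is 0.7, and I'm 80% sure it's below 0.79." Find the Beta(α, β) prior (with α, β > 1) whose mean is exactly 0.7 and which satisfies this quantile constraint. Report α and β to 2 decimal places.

With mean 0.7 fixed, write α = 0.7s, β = 0.3s where s = α+β.
Need P(θ < 0.79) = 0.8 under Beta(0.7s, 0.3s). Normal approximation: (q−m)/√(m(1−m)/s) ≈ z_{0.8} = 0.842, so s ≈ 0.7·0.3·(0.842)²/(0.79−0.7)² = 18.4.
At s = 18.4: P(θ<0.79) ≈ 0.795. Adjusting to match 0.8 gives s ≈ 19.02.
So α = 0.7·19.02 ≈ 13.31, β = 0.3·19.02 ≈ 5.70.

α ≈ 13.31, β ≈ 5.70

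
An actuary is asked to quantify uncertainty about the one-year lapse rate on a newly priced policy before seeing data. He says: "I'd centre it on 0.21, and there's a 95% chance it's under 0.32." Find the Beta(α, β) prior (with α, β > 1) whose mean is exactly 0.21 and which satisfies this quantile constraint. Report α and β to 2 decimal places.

α ≈ 8.77, β ≈ 32.99

With mean 0.21 fixed, write α = 0.21s, β = 0.79s where s = α+β.
Need P(θ < 0.32) = 0.95 under Beta(0.21s, 0.79s). Normal approximation: (q−m)/√(m(1−m)/s) ≈ z_{0.95} = 1.64, so s ≈ 0.21·0.79·(1.64)²/(0.32−0.21)² = 37.1.
At s = 37.1: P(θ<0.32) ≈ 0.940. Adjusting to match 0.95 gives s ≈ 41.75.
So α = 0.21·41.75 ≈ 8.77, β = 0.79·41.75 ≈ 32.99.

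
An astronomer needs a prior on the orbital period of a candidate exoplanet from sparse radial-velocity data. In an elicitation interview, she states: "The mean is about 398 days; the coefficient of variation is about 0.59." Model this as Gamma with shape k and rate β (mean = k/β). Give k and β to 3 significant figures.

For Gamma(k, rate β): mean = k/β, variance = k/β², so CV = 1/√k.
CV = 0.59, hence k = 1/CV² = 2.87.
Then β = k/mean = 2.87/398 = 0.00722.

k ≈ 2.87, β ≈ 0.00722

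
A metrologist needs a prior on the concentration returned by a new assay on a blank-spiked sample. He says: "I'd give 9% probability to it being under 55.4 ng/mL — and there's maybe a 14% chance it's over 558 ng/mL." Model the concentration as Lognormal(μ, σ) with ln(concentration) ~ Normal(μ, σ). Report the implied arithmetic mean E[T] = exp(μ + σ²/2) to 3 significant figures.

If T ~ Lognormal(μ,σ) then ln T ~ Normal(μ,σ), so the p-quantile of ln T is μ + z_p·σ.
ln(55.4) = 4.015 and ln(558) = 6.324; z_{0.09} = -1.341, z_{0.86} = 1.08.
σ = (6.324 − 4.015)/(1.08 − (-1.341)) = 0.954.
μ = 4.015 − (-1.341)·0.954 = 5.294.
E[T] = exp(μ + σ²/2) = exp(5.294 + 0.4551) = 314 ng/mL.

E[T] ≈ 314 ng/mL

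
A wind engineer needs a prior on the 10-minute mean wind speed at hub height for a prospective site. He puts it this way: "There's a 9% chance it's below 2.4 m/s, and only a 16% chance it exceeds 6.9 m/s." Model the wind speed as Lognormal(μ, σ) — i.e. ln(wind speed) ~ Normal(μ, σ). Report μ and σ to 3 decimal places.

If T ~ Lognormal(μ,σ) then ln T ~ Normal(μ,σ), so the p-quantile of ln T is μ + z_p·σ.
ln(2.4) = 0.8755 and ln(6.9) = 1.932; z_{0.09} = -1.341, z_{0.84} = 0.9945.
σ = (1.932 − 0.8755)/(0.9945 − (-1.341)) = 0.452.
μ = 0.8755 − (-1.341)·0.452 = 1.482.

μ ≈ 1.482, σ ≈ 0.452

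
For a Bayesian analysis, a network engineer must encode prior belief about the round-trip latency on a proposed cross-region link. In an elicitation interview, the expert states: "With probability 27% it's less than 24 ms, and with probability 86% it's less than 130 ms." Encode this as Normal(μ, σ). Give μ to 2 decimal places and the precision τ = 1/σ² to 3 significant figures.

μ = 62.37, τ = 0.000255

The p-quantile of Normal(μ,σ) is μ + z_p·σ, with z_{0.27} = -0.6128 and z_{0.86} = 1.08.
Eliminate σ: μ = (z₂·x₁ − z₁·x₂)/(z₂ − z₁) = (1.08·24 − (-0.6128)·130)/1.693 = 62.37.
Then σ = (x₂ − x₁)/(z₂ − z₁) = (130 − 24)/1.693 = 62.61.
Precision τ = 1/σ² = 1/62.61² = 0.000255.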